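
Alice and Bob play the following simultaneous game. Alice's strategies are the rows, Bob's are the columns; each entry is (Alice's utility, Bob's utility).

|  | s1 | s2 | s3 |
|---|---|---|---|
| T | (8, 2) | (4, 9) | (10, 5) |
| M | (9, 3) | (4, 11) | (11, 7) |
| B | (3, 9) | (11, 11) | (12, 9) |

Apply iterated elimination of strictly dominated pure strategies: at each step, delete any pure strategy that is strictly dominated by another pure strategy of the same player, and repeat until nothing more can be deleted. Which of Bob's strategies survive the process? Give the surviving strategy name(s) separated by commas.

Bob's strategy s1 is strictly dominated by s2 (T: 9>2, M: 11>3, B: 11>9) and is removed.
For Alice, B strictly dominates T on the remaining columns (s2: 11>4, s3: 12>10); eliminate T.
Alice's strategy M is strictly dominated by B (s2: 11>4, s3: 12>11) and is removed.
Bob's strategy s3 is strictly dominated by s2 (B: 11>9) and is removed.
Among the remaining strategies, none is strictly dominated by another pure strategy of the same player, so the elimination stops.
Surviving strategies — Alice: {B}; Bob: {s2}.

s2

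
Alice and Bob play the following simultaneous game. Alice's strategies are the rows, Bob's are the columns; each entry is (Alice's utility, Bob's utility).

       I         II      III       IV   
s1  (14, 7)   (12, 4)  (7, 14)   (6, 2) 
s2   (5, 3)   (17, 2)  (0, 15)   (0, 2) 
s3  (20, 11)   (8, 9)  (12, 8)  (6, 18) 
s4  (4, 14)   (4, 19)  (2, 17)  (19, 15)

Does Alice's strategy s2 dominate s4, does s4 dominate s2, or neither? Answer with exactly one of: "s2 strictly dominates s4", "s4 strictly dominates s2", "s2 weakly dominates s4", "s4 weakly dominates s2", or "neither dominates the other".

Compare s2 to s4 across each opponent action: I: 5>4, II: 17>4, III: 0<2, IV: 0<19.
s2 does better at I, II but worse at III, IV; neither strategy dominates the other.

neither dominates the other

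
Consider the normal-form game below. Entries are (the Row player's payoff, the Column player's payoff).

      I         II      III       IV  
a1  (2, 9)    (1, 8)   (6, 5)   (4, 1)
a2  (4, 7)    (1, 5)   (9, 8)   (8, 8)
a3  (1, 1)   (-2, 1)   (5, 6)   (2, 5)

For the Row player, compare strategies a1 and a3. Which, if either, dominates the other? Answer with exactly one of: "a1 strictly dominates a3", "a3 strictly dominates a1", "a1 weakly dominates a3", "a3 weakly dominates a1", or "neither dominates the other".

a1 strictly dominates a3

a1's payoffs vs a3's, by the Column player's action — I: 2>1, II: 1>-2, III: 6>5, IV: 4>2.
a1 gives a strictly higher payoff against every action of the Column player, so a1 strictly dominates a3.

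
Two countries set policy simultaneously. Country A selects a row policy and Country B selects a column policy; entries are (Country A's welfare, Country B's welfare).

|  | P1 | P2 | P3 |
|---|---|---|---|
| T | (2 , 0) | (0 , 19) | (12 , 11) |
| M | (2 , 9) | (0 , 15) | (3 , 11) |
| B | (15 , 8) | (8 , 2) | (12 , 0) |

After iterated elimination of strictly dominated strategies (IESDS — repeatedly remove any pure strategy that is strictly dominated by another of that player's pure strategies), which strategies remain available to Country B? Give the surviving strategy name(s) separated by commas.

Row M is eliminated: B beats it against every remaining column (P1: 15>2, P2: 8>0, P3: 12>3).
Column P3 is eliminated: P2 beats it against every remaining row (T: 19>11, B: 2>0).
Row T is eliminated: B beats it against every remaining column (P1: 15>2, P2: 8>0).
Column P2 is eliminated: P1 beats it against every remaining row (B: 8>2).
Among the remaining strategies, none is strictly dominated by another pure strategy of the same player, so the elimination stops.
Surviving strategies — Country A: {B}; Country B: {P1}.

P1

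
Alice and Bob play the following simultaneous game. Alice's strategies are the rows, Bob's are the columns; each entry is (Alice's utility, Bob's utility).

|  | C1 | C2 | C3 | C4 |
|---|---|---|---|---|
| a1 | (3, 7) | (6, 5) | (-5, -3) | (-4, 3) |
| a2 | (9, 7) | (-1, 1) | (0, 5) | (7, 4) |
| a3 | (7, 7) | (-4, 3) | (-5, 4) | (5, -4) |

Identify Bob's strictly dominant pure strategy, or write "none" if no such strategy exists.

C1 vs C2: a1: 7>5, a2: 7>1, a3: 7>3.
C1 vs C3: a1: 7>-3, a2: 7>5, a3: 7>4.
C1 vs C4: a1: 7>3, a2: 7>4, a3: 7>-4.
C1 strictly beats every other strategy against every opponent action, so it is strictly dominant.

C1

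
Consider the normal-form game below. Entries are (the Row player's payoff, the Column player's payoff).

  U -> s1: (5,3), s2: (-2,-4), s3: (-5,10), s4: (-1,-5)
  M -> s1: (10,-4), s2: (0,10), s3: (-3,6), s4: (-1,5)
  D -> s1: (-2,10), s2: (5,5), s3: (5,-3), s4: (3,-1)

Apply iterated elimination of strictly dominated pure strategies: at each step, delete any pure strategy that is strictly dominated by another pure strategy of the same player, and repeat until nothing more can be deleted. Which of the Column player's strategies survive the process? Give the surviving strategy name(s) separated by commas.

The Column player's strategy s4 is strictly dominated by s2 (U: -4>-5, M: 10>5, D: 5>-1) and is removed.
The Row player's strategy U is strictly dominated by M (s1: 10>5, s2: 0>-2, s3: -3>-5) and is removed.
Column s3 is eliminated: s2 beats it against every remaining row (M: 10>6, D: 5>-3).
Among the remaining strategies, none is strictly dominated by another pure strategy of the same player, so the elimination stops.
Surviving strategies — the Row player: {M, D}; the Column player: {s1, s2}.

s1, s2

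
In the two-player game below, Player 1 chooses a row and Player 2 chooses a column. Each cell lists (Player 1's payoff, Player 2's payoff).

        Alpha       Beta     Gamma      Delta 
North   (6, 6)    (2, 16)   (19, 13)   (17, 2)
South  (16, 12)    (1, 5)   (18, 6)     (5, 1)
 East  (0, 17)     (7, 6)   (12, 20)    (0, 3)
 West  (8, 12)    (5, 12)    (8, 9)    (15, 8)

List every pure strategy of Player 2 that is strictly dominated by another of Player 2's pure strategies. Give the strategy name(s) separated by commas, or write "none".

Alpha: no other strategy beats it everywhere (Beta at South (12>5); Gamma at South (12>6); Delta at North (6>2)).
Nothing dominates Beta: Alpha at North (16>6); Gamma at North (16>13); Delta at North (16>2).
Gamma is not dominated — it holds its own against Alpha at North (13>6); Beta at South (6>5); Delta at North (13>2).
Delta is strictly dominated by Alpha (North: 6>2, South: 12>1, East: 17>3, West: 12>8).

Delta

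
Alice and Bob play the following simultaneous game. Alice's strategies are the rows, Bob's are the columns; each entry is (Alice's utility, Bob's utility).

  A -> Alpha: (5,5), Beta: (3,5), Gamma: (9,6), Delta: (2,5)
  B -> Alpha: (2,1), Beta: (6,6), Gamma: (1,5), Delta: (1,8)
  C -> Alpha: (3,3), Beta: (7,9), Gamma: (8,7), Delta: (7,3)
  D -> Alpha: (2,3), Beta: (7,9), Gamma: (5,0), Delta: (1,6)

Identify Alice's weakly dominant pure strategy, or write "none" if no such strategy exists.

none

A fails to dominate B at Beta (3<6).
B fails to dominate A at Alpha (2<5).
C fails to dominate A at Alpha (3<5).
D fails to dominate A at Alpha (2<5).
No single strategy dominates all the others.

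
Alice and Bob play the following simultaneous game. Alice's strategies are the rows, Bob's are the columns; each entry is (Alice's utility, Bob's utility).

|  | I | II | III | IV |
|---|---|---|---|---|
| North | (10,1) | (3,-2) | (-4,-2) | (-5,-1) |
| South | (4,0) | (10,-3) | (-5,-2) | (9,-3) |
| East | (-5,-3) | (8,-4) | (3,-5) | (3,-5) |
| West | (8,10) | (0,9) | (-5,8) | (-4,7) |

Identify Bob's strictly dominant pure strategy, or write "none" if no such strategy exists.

I

I vs II: North: 1>-2, South: 0>-3, East: -3>-4, West: 10>9.
I vs III: North: 1>-2, South: 0>-2, East: -3>-5, West: 10>8.
I vs IV: North: 1>-1, South: 0>-3, East: -3>-5, West: 10>7.
I strictly beats every other strategy against every opponent action, so it is strictly dominant.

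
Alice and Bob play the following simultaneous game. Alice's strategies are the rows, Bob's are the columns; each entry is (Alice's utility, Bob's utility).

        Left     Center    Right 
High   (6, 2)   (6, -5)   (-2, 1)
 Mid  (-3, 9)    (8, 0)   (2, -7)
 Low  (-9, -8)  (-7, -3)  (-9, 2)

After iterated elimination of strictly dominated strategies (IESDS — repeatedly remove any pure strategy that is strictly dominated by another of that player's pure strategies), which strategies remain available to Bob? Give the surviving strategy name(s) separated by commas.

For Alice, High strictly dominates Low on the remaining columns (Left: 6>-9, Center: 6>-7, Right: -2>-9); eliminate Low.
Column Center is eliminated: Left beats it against every remaining row (High: 2>-5, Mid: 9>0).
Bob's strategy Right is strictly dominated by Left (High: 2>1, Mid: 9>-7) and is removed.
For Alice, High strictly dominates Mid on the remaining columns (Left: 6>-3); eliminate Mid.
Among the remaining strategies, none is strictly dominated by another pure strategy of the same player, so the elimination stops.
Surviving strategies — Alice: {High}; Bob: {Left}.

Left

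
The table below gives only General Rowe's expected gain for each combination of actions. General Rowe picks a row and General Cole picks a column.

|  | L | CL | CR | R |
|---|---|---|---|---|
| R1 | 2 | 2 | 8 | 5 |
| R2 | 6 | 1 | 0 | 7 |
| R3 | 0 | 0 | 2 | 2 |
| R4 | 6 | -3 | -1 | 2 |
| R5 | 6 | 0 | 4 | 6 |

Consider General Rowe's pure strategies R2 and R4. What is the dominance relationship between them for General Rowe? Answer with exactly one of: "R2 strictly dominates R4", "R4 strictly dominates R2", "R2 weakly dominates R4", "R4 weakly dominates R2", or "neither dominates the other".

R2's payoffs vs R4's, by General Cole's action — L: 6=6, CL: 1>-3, CR: 0>-1, R: 7>2.
R2 is at least as good everywhere and strictly better somewhere (tied only at L), so R2 weakly but not strictly dominates R4.

R2 weakly dominates R4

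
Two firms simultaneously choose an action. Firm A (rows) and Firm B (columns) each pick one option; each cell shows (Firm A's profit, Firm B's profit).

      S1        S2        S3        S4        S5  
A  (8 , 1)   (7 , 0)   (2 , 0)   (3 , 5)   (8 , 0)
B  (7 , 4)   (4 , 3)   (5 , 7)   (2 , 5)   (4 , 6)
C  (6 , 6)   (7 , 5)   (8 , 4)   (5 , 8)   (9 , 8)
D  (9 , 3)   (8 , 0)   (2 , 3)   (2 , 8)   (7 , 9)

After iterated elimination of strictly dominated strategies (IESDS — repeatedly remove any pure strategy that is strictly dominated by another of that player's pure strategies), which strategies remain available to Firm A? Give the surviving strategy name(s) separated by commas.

Firm B's strategy S1 is strictly dominated by S4 (A: 5>1, B: 5>4, C: 8>6, D: 8>3) and is removed.
For Firm A, C strictly dominates B on the remaining columns (S2: 7>4, S3: 8>5, S4: 5>2, S5: 9>4); eliminate B.
For Firm B, S4 strictly dominates S2 on the remaining rows (A: 5>0, C: 8>5, D: 8>0); eliminate S2.
Firm A's strategy A is strictly dominated by C (S3: 8>2, S4: 5>3, S5: 9>8) and is removed.
Row D is eliminated: C beats it against every remaining column (S3: 8>2, S4: 5>2, S5: 9>7).
For Firm B, S4 strictly dominates S3 on the remaining rows (C: 8>4); eliminate S3.
Among the remaining strategies, none is strictly dominated by another pure strategy of the same player, so the elimination stops.
Surviving strategies — Firm A: {C}; Firm B: {S4, S5}.

C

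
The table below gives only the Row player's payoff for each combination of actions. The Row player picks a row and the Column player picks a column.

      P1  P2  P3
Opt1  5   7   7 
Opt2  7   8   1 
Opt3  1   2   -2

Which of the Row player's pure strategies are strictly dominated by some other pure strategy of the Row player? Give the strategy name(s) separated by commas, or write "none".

Opt3

Opt1 is not dominated — it holds its own against Opt2 at P3 (7>1); Opt3 at P1 (5>1).
Opt2: no other strategy beats it everywhere (Opt1 at P1 (7>5); Opt3 at P1 (7>1)).
Opt3 is strictly dominated by Opt1 (P1: 5>1, P2: 7>2, P3: 7>-2).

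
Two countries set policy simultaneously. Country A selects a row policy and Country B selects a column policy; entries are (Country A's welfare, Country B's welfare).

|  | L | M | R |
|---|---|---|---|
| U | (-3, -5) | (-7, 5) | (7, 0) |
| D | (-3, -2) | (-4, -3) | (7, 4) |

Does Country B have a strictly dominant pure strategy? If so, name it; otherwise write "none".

L fails to dominate M at U (-5<5).
M fails to dominate L at D (-3<-2).
R fails to dominate M at U (0<5).
No single strategy dominates all the others.

none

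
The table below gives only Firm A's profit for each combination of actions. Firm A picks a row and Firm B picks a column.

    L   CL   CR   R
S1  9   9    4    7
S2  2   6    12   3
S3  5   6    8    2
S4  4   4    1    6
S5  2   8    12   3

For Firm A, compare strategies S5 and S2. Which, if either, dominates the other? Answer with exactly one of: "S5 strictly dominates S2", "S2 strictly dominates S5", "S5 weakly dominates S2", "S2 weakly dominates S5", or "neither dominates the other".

Compare S5 to S2 across each opponent action: L: 2=2, CL: 8>6, CR: 12=12, R: 3=3.
S5 is at least as good everywhere and strictly better somewhere (tied only at L, CR, R), so S5 weakly but not strictly dominates S2.

S5 weakly dominates S2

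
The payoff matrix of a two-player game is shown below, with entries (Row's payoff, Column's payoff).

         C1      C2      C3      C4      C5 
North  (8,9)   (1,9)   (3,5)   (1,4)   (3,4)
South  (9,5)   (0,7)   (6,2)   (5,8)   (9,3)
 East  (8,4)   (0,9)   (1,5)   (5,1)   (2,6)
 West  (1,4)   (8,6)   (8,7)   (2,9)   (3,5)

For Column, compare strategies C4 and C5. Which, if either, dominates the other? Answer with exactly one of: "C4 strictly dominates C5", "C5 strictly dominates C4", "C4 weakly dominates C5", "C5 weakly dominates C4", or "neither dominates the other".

C4's payoffs vs C5's, by Row's action — North: 4=4, South: 8>3, East: 1<6, West: 9>5.
C4 does better at South, West but worse at East; neither strategy dominates the other.

neither dominates the other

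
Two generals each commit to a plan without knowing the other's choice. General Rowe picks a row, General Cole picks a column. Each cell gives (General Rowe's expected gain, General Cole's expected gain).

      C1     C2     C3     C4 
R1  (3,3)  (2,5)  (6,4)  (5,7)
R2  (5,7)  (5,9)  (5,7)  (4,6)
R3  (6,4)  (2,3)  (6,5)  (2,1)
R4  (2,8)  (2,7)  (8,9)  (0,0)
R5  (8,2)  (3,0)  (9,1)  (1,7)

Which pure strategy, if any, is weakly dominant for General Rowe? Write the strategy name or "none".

R1 fails to dominate R2 at C1 (3<5).
R2 fails to dominate R1 at C3 (5<6).
R3 fails to dominate R1 at C4 (2<5).
R4 fails to dominate R1 at C1 (2<3).
R5 fails to dominate R1 at C4 (1<5).
No single strategy dominates all the others.

none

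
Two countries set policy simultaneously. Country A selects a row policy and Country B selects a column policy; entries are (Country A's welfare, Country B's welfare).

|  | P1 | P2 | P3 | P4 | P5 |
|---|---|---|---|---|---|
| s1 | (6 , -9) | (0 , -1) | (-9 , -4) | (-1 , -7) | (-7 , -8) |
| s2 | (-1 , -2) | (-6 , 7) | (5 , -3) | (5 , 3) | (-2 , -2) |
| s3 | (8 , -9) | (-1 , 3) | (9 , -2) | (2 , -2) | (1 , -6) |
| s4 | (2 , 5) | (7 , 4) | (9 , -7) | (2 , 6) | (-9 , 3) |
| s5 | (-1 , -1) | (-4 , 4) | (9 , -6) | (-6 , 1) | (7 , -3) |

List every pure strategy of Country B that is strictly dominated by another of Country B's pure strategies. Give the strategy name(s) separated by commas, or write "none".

P1: dominated, since P4 does at least as well everywhere (s1: -7>-9, s2: 3>-2, s3: -2>-9, s4: 6>5, s5: 1>-1).
Nothing dominates P2: P1 at s1 (-1>-9); P3 at s1 (-1>-4); P4 at s1 (-1>-7); P5 at s1 (-1>-8).
P3: dominated, since P2 does at least as well everywhere (s1: -1>-4, s2: 7>-3, s3: 3>-2, s4: 4>-7, s5: 4>-6).
Nothing dominates P4: P1 at s1 (-7>-9); P2 at s4 (6>4); P3 at s2 (3>-3); P5 at s1 (-7>-8).
P2 strictly dominates P5 — s1: -1>-8, s2: 7>-2, s3: 3>-6, s4: 4>3, s5: 4>-3.

P1, P3, P5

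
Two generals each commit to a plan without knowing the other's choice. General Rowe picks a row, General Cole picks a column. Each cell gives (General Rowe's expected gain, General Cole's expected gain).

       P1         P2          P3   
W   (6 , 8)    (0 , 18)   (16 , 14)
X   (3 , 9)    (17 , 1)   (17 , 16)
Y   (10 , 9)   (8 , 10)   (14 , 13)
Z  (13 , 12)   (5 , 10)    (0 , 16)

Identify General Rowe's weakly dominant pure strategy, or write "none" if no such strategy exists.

none

W fails to dominate X at P2 (0<17).
X fails to dominate W at P1 (3<6).
Y fails to dominate W at P3 (14<16).
Z fails to dominate W at P3 (0<16).
No single strategy dominates all the others.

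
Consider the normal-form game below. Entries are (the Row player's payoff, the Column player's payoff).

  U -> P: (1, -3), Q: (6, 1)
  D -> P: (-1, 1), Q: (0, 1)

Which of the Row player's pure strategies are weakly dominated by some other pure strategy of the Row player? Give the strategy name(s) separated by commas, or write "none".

D

U: no other strategy beats it everywhere (D at P (1>-1)).
D: dominated, since U does at least as well everywhere (P: 1>-1, Q: 6>0).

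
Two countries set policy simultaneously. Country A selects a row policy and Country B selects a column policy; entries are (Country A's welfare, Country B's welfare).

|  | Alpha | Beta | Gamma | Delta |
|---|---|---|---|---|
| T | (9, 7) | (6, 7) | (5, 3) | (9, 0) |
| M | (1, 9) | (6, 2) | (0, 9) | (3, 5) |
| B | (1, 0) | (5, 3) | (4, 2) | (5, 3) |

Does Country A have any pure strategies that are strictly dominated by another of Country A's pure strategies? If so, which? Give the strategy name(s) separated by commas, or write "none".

T: no other strategy beats it everywhere (M at Alpha (9>1); B at Alpha (9>1)).
M is not dominated — it holds its own against T at Beta (6=6); B at Alpha (1=1).
B is strictly dominated by T (Alpha: 9>1, Beta: 6>5, Gamma: 5>4, Delta: 9>5).

B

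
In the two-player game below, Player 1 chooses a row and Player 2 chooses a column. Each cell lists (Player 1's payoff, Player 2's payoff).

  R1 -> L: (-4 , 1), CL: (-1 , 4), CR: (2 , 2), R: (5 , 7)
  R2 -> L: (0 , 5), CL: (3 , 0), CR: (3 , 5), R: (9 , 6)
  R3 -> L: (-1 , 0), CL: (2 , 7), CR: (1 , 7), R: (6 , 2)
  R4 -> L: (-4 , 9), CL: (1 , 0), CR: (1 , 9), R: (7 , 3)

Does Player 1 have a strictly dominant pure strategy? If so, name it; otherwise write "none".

R2 vs R1: L: 0>-4, CL: 3>-1, CR: 3>2, R: 9>5.
R2 vs R3: L: 0>-1, CL: 3>2, CR: 3>1, R: 9>6.
R2 vs R4: L: 0>-4, CL: 3>1, CR: 3>1, R: 9>7.
R2 strictly beats every other strategy against every opponent action, so it is strictly dominant.

R2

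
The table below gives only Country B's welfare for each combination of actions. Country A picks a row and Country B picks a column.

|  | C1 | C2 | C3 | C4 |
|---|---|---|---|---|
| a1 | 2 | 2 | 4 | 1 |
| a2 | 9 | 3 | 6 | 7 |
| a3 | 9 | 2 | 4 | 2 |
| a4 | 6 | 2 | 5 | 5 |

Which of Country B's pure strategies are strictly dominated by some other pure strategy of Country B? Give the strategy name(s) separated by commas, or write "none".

C2, C4

C1: no other strategy beats it everywhere (C2 at a1 (2=2); C3 at a2 (9>6); C4 at a1 (2>1)).
C2 is strictly dominated by C3 (a1: 4>2, a2: 6>3, a3: 4>2, a4: 5>2).
Nothing dominates C3: C1 at a1 (4>2); C2 at a1 (4>2); C4 at a1 (4>1).
C1 strictly dominates C4 — a1: 2>1, a2: 9>7, a3: 9>2, a4: 6>5.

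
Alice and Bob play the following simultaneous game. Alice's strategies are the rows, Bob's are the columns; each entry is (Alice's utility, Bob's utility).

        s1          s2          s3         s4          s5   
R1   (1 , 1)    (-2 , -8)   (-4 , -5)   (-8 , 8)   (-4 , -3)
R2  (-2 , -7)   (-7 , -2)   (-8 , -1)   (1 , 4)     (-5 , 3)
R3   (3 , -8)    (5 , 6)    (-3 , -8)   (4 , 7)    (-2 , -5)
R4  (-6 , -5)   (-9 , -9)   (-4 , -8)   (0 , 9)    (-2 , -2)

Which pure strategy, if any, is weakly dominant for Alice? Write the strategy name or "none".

R3

R3 vs R1: s1: 3>1, s2: 5>-2, s3: -3>-4, s4: 4>-8, s5: -2>-4.
R3 vs R2: s1: 3>-2, s2: 5>-7, s3: -3>-8, s4: 4>1, s5: -2>-5.
R3 vs R4: s1: 3>-6, s2: 5>-9, s3: -3>-4, s4: 4>0, s5: -2=-2.
R3 is at least as good as every other strategy against every opponent action, so it is weakly dominant.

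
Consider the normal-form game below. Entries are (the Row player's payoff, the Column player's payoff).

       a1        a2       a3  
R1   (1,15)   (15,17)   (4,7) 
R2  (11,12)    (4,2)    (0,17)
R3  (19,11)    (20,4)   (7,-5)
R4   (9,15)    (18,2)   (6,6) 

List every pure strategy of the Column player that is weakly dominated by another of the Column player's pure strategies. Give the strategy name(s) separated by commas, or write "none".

none

a1: no other strategy beats it everywhere (a2 at R2 (12>2); a3 at R1 (15>7)).
a2: no other strategy beats it everywhere (a1 at R1 (17>15); a3 at R1 (17>7)).
Nothing dominates a3: a1 at R2 (17>12); a2 at R2 (17>2).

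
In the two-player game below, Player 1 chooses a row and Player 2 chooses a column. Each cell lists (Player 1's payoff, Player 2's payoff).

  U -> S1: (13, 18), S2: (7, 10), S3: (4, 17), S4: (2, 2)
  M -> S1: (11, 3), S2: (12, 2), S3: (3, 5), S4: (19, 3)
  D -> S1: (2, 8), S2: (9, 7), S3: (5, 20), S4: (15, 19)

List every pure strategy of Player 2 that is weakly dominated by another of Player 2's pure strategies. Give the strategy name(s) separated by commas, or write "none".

S2, S4

S1: no other strategy beats it everywhere (S2 at U (18>10); S3 at U (18>17); S4 at U (18>2)).
S2: dominated, since S1 does at least as well everywhere (U: 18>10, M: 3>2, D: 8>7).
S3 is not dominated — it holds its own against S1 at M (5>3); S2 at U (17>10); S4 at U (17>2).
S4 is weakly dominated by S3 (U: 17>2, M: 5>3, D: 20>19).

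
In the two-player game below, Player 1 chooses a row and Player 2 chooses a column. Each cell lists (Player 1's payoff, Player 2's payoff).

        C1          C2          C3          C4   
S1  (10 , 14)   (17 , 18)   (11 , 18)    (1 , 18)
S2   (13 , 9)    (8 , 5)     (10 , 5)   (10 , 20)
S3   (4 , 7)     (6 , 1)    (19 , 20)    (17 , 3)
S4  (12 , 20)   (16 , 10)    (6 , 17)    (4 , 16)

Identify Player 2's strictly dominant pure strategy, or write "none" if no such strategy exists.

none

C1 fails to dominate C2 at S1 (14<18).
C2 fails to dominate C1 at S2 (5<9).
C3 fails to dominate C1 at S2 (5<9).
C4 fails to dominate C1 at S3 (3<7).
No single strategy dominates all the others.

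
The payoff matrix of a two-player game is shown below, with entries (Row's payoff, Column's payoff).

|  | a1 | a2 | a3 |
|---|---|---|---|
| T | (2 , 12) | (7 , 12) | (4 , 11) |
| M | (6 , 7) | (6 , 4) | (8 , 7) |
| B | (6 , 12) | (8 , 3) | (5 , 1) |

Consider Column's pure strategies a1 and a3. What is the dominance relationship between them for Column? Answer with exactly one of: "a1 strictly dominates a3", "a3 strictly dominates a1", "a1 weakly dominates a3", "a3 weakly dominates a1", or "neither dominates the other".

a1's payoffs vs a3's, by Row's action — T: 12>11, M: 7=7, B: 12>1.
a1 is at least as good everywhere and strictly better somewhere (tied only at M), so a1 weakly but not strictly dominates a3.

a1 weakly dominates a3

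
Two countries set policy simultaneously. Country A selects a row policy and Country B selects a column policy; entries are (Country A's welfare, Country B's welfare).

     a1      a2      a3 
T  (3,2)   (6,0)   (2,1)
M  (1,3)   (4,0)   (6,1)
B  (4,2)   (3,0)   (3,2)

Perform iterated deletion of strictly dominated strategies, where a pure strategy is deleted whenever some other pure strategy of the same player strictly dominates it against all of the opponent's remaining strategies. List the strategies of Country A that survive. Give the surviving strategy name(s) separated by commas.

Column a2 is eliminated: a1 beats it against every remaining row (T: 2>0, M: 3>0, B: 2>0).
For Country A, B strictly dominates T on the remaining columns (a1: 4>3, a3: 3>2); eliminate T.
Among the remaining strategies, none is strictly dominated by another pure strategy of the same player, so the elimination stops.
Surviving strategies — Country A: {M, B}; Country B: {a1, a3}.

M, B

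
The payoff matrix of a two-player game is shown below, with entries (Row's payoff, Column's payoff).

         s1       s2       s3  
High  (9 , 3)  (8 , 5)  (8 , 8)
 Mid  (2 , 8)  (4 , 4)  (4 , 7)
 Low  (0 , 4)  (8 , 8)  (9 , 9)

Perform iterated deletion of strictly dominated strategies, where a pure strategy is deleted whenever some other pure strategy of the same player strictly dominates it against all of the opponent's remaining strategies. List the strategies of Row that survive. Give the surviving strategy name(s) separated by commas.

Low

Row Mid is eliminated: High beats it against every remaining column (s1: 9>2, s2: 8>4, s3: 8>4).
For Column, s2 strictly dominates s1 on the remaining rows (High: 5>3, Low: 8>4); eliminate s1.
For Column, s3 strictly dominates s2 on the remaining rows (High: 8>5, Low: 9>8); eliminate s2.
For Row, Low strictly dominates High on the remaining columns (s3: 9>8); eliminate High.
Among the remaining strategies, none is strictly dominated by another pure strategy of the same player, so the elimination stops.
Surviving strategies — Row: {Low}; Column: {s3}.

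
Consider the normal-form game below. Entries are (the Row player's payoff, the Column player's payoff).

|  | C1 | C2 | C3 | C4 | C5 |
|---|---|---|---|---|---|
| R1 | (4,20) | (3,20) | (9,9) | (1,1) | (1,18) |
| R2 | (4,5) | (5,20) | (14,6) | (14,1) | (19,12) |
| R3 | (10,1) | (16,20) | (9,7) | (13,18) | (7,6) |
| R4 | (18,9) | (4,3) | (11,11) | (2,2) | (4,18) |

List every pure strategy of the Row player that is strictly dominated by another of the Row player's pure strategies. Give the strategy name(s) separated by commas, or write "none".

R1: dominated, since R4 does at least as well everywhere (C1: 18>4, C2: 4>3, C3: 11>9, C4: 2>1, C5: 4>1).
Nothing dominates R2: R1 at C1 (4=4); R3 at C3 (14>9); R4 at C2 (5>4).
Nothing dominates R3: R1 at C1 (10>4); R2 at C1 (10>4); R4 at C2 (16>4).
R4: no other strategy beats it everywhere (R1 at C1 (18>4); R2 at C1 (18>4); R3 at C1 (18>10)).

R1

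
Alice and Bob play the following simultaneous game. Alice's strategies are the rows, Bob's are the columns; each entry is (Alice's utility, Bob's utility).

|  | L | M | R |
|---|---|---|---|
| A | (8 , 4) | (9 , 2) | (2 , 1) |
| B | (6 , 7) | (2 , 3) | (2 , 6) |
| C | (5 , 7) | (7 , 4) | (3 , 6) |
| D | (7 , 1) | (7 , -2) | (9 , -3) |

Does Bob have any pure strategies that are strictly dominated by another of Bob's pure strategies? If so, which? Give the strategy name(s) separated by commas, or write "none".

M, R

L: no other strategy beats it everywhere (M at A (4>2); R at A (4>1)).
M is strictly dominated by L (A: 4>2, B: 7>3, C: 7>4, D: 1>-2).
R: dominated, since L does at least as well everywhere (A: 4>1, B: 7>6, C: 7>6, D: 1>-3).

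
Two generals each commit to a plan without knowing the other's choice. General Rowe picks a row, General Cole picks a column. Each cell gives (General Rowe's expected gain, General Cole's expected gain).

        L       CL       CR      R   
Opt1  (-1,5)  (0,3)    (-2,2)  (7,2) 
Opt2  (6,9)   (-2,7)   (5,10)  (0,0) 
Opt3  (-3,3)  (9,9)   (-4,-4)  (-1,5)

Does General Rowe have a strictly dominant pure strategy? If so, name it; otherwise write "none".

none

Opt1 fails to dominate Opt2 at L (-1<6).
Opt2 fails to dominate Opt1 at CL (-2<0).
Opt3 fails to dominate Opt1 at L (-3<-1).
No single strategy dominates all the others.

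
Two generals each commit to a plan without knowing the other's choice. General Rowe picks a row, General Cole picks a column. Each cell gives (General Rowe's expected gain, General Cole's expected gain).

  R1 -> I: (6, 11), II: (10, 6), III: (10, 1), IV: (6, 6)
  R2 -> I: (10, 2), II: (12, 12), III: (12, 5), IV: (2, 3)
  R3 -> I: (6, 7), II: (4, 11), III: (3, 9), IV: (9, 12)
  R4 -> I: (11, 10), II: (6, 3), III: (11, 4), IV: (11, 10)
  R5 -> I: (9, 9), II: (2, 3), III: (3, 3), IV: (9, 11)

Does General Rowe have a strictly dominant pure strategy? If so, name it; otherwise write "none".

R1 fails to dominate R2 at I (6<10).
R2 fails to dominate R1 at IV (2<6).
R3 fails to dominate R1 at I (6=6).
R4 fails to dominate R1 at II (6<10).
R5 fails to dominate R1 at II (2<10).
No single strategy dominates all the others.

none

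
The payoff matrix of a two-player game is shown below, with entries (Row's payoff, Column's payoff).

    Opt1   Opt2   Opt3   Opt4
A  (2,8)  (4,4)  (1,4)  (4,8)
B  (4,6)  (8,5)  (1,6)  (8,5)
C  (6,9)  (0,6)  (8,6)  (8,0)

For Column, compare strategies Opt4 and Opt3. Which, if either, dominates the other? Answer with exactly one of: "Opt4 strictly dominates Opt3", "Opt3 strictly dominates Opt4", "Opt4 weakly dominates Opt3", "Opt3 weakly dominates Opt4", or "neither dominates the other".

Opt4's payoffs vs Opt3's, by Row's action — A: 8>4, B: 5<6, C: 0<6.
Opt4 does better at A but worse at B, C; neither strategy dominates the other.

neither dominates the other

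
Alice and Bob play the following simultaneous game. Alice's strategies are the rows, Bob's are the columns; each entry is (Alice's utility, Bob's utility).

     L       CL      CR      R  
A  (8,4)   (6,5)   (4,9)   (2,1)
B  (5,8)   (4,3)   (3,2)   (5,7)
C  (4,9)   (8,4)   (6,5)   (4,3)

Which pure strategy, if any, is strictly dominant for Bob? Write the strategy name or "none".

none

L fails to dominate CL at A (4<5).
CL fails to dominate L at B (3<8).
CR fails to dominate L at B (2<8).
R fails to dominate L at A (1<4).
No single strategy dominates all the others.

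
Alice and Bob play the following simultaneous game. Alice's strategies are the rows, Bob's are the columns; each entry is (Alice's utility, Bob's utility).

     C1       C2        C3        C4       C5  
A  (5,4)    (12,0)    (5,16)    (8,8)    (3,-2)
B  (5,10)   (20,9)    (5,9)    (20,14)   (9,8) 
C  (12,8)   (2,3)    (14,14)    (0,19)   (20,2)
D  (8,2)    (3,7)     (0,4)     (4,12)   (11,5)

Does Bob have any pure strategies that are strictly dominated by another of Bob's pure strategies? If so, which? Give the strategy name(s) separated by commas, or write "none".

C1: dominated, since C4 does at least as well everywhere (A: 8>4, B: 14>10, C: 19>8, D: 12>2).
C2 is strictly dominated by C4 (A: 8>0, B: 14>9, C: 19>3, D: 12>7).
Nothing dominates C3: C1 at A (16>4); C2 at A (16>0); C4 at A (16>8); C5 at A (16>-2).
Nothing dominates C4: C1 at A (8>4); C2 at A (8>0); C3 at B (14>9); C5 at A (8>-2).
C2 strictly dominates C5 — A: 0>-2, B: 9>8, C: 3>2, D: 7>5.

C1, C2, C5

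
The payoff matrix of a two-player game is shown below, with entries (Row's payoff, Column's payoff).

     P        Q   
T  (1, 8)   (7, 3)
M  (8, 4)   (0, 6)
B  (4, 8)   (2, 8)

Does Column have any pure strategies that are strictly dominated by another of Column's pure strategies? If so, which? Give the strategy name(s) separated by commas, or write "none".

none

P: no other strategy beats it everywhere (Q at T (8>3)).
Nothing dominates Q: P at M (6>4).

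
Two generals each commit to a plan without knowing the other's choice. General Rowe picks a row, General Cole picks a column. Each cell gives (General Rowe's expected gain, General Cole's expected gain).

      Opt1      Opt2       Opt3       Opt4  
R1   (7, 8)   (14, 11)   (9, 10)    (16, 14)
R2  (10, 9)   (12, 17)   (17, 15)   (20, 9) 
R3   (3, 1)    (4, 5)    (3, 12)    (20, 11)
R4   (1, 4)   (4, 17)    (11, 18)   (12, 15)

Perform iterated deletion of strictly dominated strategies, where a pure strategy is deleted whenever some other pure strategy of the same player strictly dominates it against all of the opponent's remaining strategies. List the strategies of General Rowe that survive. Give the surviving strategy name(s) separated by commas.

General Rowe's strategy R4 is strictly dominated by R2 (Opt1: 10>1, Opt2: 12>4, Opt3: 17>11, Opt4: 20>12) and is removed.
General Cole's strategy Opt1 is strictly dominated by Opt2 (R1: 11>8, R2: 17>9, R3: 5>1) and is removed.
Among the remaining strategies, none is strictly dominated by another pure strategy of the same player, so the elimination stops.
Surviving strategies — General Rowe: {R1, R2, R3}; General Cole: {Opt2, Opt3, Opt4}.

R1, R2, R3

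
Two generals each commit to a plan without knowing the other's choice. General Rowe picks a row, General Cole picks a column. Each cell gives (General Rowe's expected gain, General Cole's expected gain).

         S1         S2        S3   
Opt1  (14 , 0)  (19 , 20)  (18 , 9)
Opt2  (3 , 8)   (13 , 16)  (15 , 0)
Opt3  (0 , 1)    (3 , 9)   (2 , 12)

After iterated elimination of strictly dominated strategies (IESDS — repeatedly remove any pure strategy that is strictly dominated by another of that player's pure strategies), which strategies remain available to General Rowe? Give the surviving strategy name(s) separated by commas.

Opt1

For General Rowe, Opt1 strictly dominates Opt2 on the remaining columns (S1: 14>3, S2: 19>13, S3: 18>15); eliminate Opt2.
Row Opt3 is eliminated: Opt1 beats it against every remaining column (S1: 14>0, S2: 19>3, S3: 18>2).
General Cole's strategy S1 is strictly dominated by S2 (Opt1: 20>0) and is removed.
For General Cole, S2 strictly dominates S3 on the remaining rows (Opt1: 20>9); eliminate S3.
Among the remaining strategies, none is strictly dominated by another pure strategy of the same player, so the elimination stops.
Surviving strategies — General Rowe: {Opt1}; General Cole: {S2}.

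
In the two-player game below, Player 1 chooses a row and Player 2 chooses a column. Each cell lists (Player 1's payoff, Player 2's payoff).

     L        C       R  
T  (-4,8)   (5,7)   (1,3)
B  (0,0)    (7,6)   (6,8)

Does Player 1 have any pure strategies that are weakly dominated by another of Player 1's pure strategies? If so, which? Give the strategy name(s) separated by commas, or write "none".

T: dominated, since B does at least as well everywhere (L: 0>-4, C: 7>5, R: 6>1).
Nothing dominates B: T at L (0>-4).

T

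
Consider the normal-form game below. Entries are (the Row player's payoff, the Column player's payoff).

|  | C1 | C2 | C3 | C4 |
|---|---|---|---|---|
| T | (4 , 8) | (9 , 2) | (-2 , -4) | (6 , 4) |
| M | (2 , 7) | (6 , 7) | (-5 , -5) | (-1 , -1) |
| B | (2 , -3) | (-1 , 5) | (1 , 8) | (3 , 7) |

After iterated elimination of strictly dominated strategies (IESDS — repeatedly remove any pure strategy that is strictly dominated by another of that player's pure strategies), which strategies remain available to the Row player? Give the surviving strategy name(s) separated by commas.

The Row player's strategy M is strictly dominated by T (C1: 4>2, C2: 9>6, C3: -2>-5, C4: 6>-1) and is removed.
Column C2 is eliminated: C4 beats it against every remaining row (T: 4>2, B: 7>5).
Among the remaining strategies, none is strictly dominated by another pure strategy of the same player, so the elimination stops.
Surviving strategies — the Row player: {T, B}; the Column player: {C1, C3, C4}.

T, B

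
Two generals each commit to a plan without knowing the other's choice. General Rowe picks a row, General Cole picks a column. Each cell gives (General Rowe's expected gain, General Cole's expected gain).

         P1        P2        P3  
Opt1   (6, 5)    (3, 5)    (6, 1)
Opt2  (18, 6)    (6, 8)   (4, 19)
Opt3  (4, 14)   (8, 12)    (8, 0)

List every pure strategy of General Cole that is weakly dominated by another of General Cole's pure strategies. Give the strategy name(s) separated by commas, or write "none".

Nothing dominates P1: P2 at Opt3 (14>12); P3 at Opt1 (5>1).
P2: no other strategy beats it everywhere (P1 at Opt2 (8>6); P3 at Opt1 (5>1)).
P3 is not dominated — it holds its own against P1 at Opt2 (19>6); P2 at Opt2 (19>8).

none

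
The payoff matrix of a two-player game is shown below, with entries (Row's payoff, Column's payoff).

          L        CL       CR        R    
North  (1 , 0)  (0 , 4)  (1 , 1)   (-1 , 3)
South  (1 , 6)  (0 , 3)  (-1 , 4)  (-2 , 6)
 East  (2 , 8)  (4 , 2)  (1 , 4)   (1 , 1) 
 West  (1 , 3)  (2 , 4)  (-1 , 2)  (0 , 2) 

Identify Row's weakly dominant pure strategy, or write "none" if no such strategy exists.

East

East vs North: L: 2>1, CL: 4>0, CR: 1=1, R: 1>-1.
East vs South: L: 2>1, CL: 4>0, CR: 1>-1, R: 1>-2.
East vs West: L: 2>1, CL: 4>2, CR: 1>-1, R: 1>0.
East is at least as good as every other strategy against every opponent action, so it is weakly dominant.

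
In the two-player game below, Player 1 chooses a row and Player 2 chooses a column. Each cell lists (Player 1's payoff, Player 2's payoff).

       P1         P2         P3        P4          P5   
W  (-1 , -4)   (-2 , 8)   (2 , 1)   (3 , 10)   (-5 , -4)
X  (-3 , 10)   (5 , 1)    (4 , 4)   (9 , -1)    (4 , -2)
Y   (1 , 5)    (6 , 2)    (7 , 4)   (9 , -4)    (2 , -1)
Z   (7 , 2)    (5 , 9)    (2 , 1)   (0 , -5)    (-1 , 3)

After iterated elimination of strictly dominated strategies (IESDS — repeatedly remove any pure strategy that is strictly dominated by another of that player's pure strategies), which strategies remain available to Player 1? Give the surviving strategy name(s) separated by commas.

For Player 1, Y strictly dominates W on the remaining columns (P1: 1>-1, P2: 6>-2, P3: 7>2, P4: 9>3, P5: 2>-5); eliminate W.
Column P3 is eliminated: P1 beats it against every remaining row (X: 10>4, Y: 5>4, Z: 2>1).
For Player 2, P1 strictly dominates P4 on the remaining rows (X: 10>-1, Y: 5>-4, Z: 2>-5); eliminate P4.
For Player 2, P2 strictly dominates P5 on the remaining rows (X: 1>-2, Y: 2>-1, Z: 9>3); eliminate P5.
Row X is eliminated: Y beats it against every remaining column (P1: 1>-3, P2: 6>5).
Among the remaining strategies, none is strictly dominated by another pure strategy of the same player, so the elimination stops.
Surviving strategies — Player 1: {Y, Z}; Player 2: {P1, P2}.

Y, Z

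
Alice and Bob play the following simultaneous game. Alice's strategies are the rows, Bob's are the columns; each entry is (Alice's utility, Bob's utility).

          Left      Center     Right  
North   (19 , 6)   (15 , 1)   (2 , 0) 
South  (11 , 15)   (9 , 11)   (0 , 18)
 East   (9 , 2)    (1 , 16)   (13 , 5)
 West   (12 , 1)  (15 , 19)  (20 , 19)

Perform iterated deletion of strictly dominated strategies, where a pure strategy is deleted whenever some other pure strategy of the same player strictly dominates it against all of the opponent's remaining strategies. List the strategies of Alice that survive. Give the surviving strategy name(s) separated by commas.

For Alice, North strictly dominates South on the remaining columns (Left: 19>11, Center: 15>9, Right: 2>0); eliminate South.
Row East is eliminated: West beats it against every remaining column (Left: 12>9, Center: 15>1, Right: 20>13).
Among the remaining strategies, none is strictly dominated by another pure strategy of the same player, so the elimination stops.
Surviving strategies — Alice: {North, West}; Bob: {Left, Center, Right}.

North, West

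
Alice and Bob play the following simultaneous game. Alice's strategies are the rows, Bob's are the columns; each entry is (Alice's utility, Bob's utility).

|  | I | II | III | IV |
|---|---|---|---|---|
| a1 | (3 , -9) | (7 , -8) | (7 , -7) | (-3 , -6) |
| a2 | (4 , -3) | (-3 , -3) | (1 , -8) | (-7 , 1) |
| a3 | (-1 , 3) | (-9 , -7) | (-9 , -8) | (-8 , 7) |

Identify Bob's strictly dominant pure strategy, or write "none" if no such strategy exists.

IV

IV vs I: a1: -6>-9, a2: 1>-3, a3: 7>3.
IV vs II: a1: -6>-8, a2: 1>-3, a3: 7>-7.
IV vs III: a1: -6>-7, a2: 1>-8, a3: 7>-8.
IV strictly beats every other strategy against every opponent action, so it is strictly dominant.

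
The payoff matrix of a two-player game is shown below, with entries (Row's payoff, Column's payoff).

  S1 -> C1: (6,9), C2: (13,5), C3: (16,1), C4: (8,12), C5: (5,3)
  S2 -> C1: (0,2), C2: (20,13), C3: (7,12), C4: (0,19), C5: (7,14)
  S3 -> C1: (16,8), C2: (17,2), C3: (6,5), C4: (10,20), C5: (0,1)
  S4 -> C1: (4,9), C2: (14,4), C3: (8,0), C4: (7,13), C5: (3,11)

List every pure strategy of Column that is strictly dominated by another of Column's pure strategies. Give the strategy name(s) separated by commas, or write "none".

C1: dominated, since C4 does at least as well everywhere (S1: 12>9, S2: 19>2, S3: 20>8, S4: 13>9).
C2 is strictly dominated by C4 (S1: 12>5, S2: 19>13, S3: 20>2, S4: 13>4).
C4 strictly dominates C3 — S1: 12>1, S2: 19>12, S3: 20>5, S4: 13>0.
C4 is not dominated — it holds its own against C1 at S1 (12>9); C2 at S1 (12>5); C3 at S1 (12>1); C5 at S1 (12>3).
C4 strictly dominates C5 — S1: 12>3, S2: 19>14, S3: 20>1, S4: 13>11.

C1, C2, C3, C5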